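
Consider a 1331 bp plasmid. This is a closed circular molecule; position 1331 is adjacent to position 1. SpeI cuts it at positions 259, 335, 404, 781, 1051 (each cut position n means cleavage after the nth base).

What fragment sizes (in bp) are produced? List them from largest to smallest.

539, 377, 270, 76, 69 bp

Circular molecule, 5 cuts → 5 fragments:
  335 − 259 = 76 bp
  404 − 335 = 69 bp
  781 − 404 = 377 bp
  1051 − 781 = 270 bp
  wrap: 1331 − 1051 + 259 = 539 bp
Sorted largest to smallest: 539, 377, 270, 76, 69 bp.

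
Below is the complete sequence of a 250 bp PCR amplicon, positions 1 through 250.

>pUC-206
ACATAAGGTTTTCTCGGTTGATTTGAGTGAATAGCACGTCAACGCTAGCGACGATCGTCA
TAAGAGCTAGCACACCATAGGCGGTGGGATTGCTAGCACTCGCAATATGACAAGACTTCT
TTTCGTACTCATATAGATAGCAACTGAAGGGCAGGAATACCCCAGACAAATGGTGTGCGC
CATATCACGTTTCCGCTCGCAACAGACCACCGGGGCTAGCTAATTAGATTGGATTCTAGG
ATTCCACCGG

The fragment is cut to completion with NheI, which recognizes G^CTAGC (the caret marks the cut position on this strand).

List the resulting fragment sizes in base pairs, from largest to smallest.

123, 44, 35, 26, 22 bp

NheI sites (GCTAGC) start at positions 44, 66, 92, 215.
NheI cuts after the first base of each site, so after positions 44, 66, 92, 215.
Linear molecule, 4 cuts → 5 fragments:
  1–44 → 44 bp
  45–66 → 22 bp
  67–92 → 26 bp
  93–215 → 123 bp
  216–250 → 35 bp
Sorted largest to smallest: 123, 44, 35, 26, 22 bp.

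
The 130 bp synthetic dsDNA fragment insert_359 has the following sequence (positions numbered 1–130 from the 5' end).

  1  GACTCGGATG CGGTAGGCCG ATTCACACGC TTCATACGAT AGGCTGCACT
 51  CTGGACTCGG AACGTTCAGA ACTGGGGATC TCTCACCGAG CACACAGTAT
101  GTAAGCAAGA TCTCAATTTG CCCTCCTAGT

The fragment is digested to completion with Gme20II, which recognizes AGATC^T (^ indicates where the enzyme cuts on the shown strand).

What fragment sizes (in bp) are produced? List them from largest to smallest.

112, 18 bp

The Gme20II site (AGATCT) starts at position 108.
Gme20II cuts after base 5 of each site (before the last base), so after position 112.
Linear molecule, 1 cut → 2 fragments:
  1–112 → 112 bp
  113–130 → 18 bp
Sorted largest to smallest: 112, 18 bp.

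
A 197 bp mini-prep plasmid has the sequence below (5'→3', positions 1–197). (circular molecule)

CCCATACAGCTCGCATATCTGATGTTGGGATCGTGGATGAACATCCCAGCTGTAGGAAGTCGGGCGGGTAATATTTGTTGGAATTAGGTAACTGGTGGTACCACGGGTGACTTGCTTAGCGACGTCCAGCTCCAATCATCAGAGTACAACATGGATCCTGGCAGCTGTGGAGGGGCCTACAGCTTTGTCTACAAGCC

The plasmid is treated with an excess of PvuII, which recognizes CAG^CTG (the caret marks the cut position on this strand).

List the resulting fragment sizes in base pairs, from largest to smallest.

PvuII sites (CAGCTG) start at positions 47, 162.
PvuII cuts after base 3 of each site, so after positions 49, 164.
Circular molecule, 2 cuts → 2 fragments:
  50–164 → 115 bp
  165–197 then 1–49 → 33 + 49 = 82 bp
Sorted largest to smallest: 115, 82 bp.

115, 82 bp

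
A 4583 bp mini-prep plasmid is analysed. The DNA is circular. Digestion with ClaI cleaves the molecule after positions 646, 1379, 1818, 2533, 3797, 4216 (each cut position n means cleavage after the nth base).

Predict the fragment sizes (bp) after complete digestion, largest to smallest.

Circular molecule, 6 cuts → 6 fragments:
  1379 − 646 = 733 bp
  1818 − 1379 = 439 bp
  2533 − 1818 = 715 bp
  3797 − 2533 = 1264 bp
  4216 − 3797 = 419 bp
  wrap: 4583 − 4216 + 646 = 1013 bp
Sorted largest to smallest: 1264, 1013, 733, 715, 439, 419 bp.

1264, 1013, 733, 715, 439, 419 bp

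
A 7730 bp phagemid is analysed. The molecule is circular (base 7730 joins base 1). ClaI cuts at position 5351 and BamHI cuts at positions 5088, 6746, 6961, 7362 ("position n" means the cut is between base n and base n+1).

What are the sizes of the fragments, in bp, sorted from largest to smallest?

Combined cut positions (sorted): 5088, 5351, 6746, 6961, 7362.
Circular molecule, 5 cuts → 5 fragments:
  5351 − 5088 = 263 bp
  6746 − 5351 = 1395 bp
  6961 − 6746 = 215 bp
  7362 − 6961 = 401 bp
  wrap: 7730 − 7362 + 5088 = 5456 bp
Sorted largest to smallest: 5456, 1395, 401, 263, 215 bp.

5456, 1395, 401, 263, 215 bp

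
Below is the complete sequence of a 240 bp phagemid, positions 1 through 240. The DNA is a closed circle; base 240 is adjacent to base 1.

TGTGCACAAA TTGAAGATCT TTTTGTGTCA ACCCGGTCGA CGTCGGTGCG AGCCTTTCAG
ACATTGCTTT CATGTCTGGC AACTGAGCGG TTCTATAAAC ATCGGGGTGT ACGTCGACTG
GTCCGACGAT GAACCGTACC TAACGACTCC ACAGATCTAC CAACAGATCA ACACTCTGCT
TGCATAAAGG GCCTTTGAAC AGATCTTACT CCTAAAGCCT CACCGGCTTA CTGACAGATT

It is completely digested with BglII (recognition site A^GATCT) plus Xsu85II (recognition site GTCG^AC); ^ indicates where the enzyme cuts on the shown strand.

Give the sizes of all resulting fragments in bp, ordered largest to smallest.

77, 54, 48, 37, 24 bp

BglII sites (AGATCT) start at positions 15, 153, 201.
BglII cuts after the first base of each site, so after positions 15, 153, 201.
Xsu85II sites (GTCGAC) start at positions 36, 113.
Xsu85II cuts after base 4 of each site, so after positions 39, 116.
Combined cut positions: 15, 39, 116, 153, 201.
Circular molecule, 5 cuts → 5 fragments:
  16–39 → 24 bp
  40–116 → 77 bp
  117–153 → 37 bp
  154–201 → 48 bp
  202–240 then 1–15 → 39 + 15 = 54 bp
Sorted largest to smallest: 77, 54, 48, 37, 24 bp.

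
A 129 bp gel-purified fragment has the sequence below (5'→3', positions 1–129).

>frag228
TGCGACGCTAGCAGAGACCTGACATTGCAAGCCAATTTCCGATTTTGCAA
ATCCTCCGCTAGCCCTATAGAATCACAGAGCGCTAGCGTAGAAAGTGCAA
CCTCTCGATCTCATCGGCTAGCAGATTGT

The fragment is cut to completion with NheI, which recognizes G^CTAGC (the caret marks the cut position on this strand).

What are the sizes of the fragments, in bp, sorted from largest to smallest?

NheI sites (GCTAGC) start at positions 7, 58, 82, 117.
NheI cuts after the first base of each site, so after positions 7, 58, 82, 117.
Linear molecule, 4 cuts → 5 fragments:
  1–7 → 7 bp
  8–58 → 51 bp
  59–82 → 24 bp
  83–117 → 35 bp
  118–129 → 12 bp
Sorted largest to smallest: 51, 35, 24, 12, 7 bp.

51, 35, 24, 12, 7 bp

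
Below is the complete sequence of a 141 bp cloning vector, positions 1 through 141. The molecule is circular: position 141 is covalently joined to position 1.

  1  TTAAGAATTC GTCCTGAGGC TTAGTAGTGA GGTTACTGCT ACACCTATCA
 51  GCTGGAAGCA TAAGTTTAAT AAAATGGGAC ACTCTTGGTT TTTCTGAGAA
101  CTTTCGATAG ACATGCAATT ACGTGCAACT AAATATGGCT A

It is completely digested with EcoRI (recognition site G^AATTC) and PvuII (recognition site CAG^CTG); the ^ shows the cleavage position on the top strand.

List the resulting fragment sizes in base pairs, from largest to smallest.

The EcoRI site (GAATTC) starts at position 5.
EcoRI cuts after the first base of each site, so after position 5.
The PvuII site (CAGCTG) starts at position 49.
PvuII cuts after base 3 of each site, so after position 51.
Combined cut positions: 5, 51.
Circular molecule, 2 cuts → 2 fragments:
  6–51 → 46 bp
  52–141 then 1–5 → 90 + 5 = 95 bp
Sorted largest to smallest: 95, 46 bp.

95, 46 bp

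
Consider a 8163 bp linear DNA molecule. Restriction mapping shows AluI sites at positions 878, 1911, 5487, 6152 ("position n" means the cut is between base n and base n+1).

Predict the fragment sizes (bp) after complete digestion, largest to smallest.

Linear molecule, 4 cuts → 5 fragments:
  878 − 0 = 878 bp
  1911 − 878 = 1033 bp
  5487 − 1911 = 3576 bp
  6152 − 5487 = 665 bp
  8163 − 6152 = 2011 bp
Sorted largest to smallest: 3576, 2011, 1033, 878, 665 bp.

3576, 2011, 1033, 878, 665 bp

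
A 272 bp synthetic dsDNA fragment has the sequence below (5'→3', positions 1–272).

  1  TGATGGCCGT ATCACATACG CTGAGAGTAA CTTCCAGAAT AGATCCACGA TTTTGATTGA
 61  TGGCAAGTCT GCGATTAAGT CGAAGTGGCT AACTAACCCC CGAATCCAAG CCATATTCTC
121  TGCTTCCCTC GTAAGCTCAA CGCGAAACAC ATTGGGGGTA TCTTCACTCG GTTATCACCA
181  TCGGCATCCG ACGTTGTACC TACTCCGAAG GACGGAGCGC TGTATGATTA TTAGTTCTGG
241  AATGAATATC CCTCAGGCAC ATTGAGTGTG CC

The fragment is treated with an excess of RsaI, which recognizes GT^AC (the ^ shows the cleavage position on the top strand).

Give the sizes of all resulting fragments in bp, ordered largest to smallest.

197, 75 bp

The RsaI site (GTAC) starts at position 196.
RsaI cuts after base 2 of each site, so after position 197.
Linear molecule, 1 cut → 2 fragments:
  1–197 → 197 bp
  198–272 → 75 bp
Sorted largest to smallest: 197, 75 bp.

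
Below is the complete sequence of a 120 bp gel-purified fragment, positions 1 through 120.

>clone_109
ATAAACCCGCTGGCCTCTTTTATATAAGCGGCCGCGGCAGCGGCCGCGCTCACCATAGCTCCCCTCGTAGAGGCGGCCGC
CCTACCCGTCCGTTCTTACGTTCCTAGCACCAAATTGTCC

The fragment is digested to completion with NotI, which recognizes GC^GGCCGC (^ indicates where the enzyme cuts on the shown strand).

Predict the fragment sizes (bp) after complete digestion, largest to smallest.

NotI sites (GCGGCCGC) start at positions 28, 40, 73.
NotI cuts after base 2 of each site, so after positions 29, 41, 74.
Linear molecule, 3 cuts → 4 fragments:
  1–29 → 29 bp
  30–41 → 12 bp
  42–74 → 33 bp
  75–120 → 46 bp
Sorted largest to smallest: 46, 33, 29, 12 bp.

46, 33, 29, 12 bp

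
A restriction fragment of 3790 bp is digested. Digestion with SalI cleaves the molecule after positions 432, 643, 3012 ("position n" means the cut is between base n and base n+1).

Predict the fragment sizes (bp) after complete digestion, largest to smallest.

Linear molecule, 3 cuts → 4 fragments:
  432 − 0 = 432 bp
  643 − 432 = 211 bp
  3012 − 643 = 2369 bp
  3790 − 3012 = 778 bp
Sorted largest to smallest: 2369, 778, 432, 211 bp.

2369, 778, 432, 211 bp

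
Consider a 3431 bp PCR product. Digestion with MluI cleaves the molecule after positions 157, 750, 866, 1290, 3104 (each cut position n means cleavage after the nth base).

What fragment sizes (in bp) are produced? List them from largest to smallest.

1814, 593, 424, 327, 157, 116 bp

Linear molecule, 5 cuts → 6 fragments:
  157 − 0 = 157 bp
  750 − 157 = 593 bp
  866 − 750 = 116 bp
  1290 − 866 = 424 bp
  3104 − 1290 = 1814 bp
  3431 − 3104 = 327 bp
Sorted largest to smallest: 1814, 593, 424, 327, 157, 116 bp.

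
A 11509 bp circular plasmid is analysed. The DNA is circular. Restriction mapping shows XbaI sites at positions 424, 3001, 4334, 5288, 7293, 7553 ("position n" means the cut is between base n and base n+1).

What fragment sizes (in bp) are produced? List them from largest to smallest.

4380, 2577, 2005, 1333, 954, 260 bp

Circular molecule, 6 cuts → 6 fragments:
  3001 − 424 = 2577 bp
  4334 − 3001 = 1333 bp
  5288 − 4334 = 954 bp
  7293 − 5288 = 2005 bp
  7553 − 7293 = 260 bp
  wrap: 11509 − 7553 + 424 = 4380 bp
Sorted largest to smallest: 4380, 2577, 2005, 1333, 954, 260 bp.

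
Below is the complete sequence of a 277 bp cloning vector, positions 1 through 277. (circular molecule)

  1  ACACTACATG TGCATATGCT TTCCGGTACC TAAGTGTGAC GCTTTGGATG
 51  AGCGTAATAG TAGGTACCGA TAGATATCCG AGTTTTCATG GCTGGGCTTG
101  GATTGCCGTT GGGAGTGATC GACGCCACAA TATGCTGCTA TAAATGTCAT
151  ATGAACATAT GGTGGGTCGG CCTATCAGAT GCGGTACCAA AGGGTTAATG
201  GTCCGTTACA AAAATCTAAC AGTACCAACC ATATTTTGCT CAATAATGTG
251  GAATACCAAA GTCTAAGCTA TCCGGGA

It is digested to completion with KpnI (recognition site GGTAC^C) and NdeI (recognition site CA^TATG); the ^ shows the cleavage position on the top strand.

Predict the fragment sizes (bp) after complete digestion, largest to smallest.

104, 82, 38, 30, 15, 8 bp

KpnI sites (GGTACC) start at positions 25, 63, 183.
KpnI cuts after base 5 of each site (before the last base), so after positions 29, 67, 187.
NdeI sites (CATATG) start at positions 13, 148, 156.
NdeI cuts after base 2 of each site, so after positions 14, 149, 157.
Combined cut positions: 14, 29, 67, 149, 157, 187.
Circular molecule, 6 cuts → 6 fragments:
  15–29 → 15 bp
  30–67 → 38 bp
  68–149 → 82 bp
  150–157 → 8 bp
  158–187 → 30 bp
  188–277 then 1–14 → 90 + 14 = 104 bp
Sorted largest to smallest: 104, 82, 38, 30, 15, 8 bp.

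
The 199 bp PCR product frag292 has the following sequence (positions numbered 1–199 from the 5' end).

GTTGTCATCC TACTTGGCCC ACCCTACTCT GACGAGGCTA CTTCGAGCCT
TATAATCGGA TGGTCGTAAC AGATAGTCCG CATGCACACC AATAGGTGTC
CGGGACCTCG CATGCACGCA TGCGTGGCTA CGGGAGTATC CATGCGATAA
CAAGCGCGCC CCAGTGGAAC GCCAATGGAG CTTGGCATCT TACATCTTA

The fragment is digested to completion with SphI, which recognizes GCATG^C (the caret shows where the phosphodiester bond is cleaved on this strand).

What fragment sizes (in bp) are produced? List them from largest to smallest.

SphI sites (GCATGC) start at positions 80, 110, 118.
SphI cuts after base 5 of each site (before the last base), so after positions 84, 114, 122.
Linear molecule, 3 cuts → 4 fragments:
  1–84 → 84 bp
  85–114 → 30 bp
  115–122 → 8 bp
  123–199 → 77 bp
Sorted largest to smallest: 84, 77, 30, 8 bp.

84, 77, 30, 8 bp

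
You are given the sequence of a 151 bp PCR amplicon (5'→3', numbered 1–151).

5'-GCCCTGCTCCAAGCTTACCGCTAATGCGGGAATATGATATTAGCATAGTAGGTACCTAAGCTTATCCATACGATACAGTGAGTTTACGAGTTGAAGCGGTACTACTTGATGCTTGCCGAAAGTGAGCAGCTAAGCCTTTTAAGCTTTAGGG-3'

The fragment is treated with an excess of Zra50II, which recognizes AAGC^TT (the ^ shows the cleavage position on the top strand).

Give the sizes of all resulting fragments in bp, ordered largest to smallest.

Zra50II sites (AAGCTT) start at positions 11, 58, 141.
Zra50II cuts after base 4 of each site, so after positions 14, 61, 144.
Linear molecule, 3 cuts → 4 fragments:
  1–14 → 14 bp
  15–61 → 47 bp
  62–144 → 83 bp
  145–151 → 7 bp
Sorted largest to smallest: 83, 47, 14, 7 bp.

83, 47, 14, 7 bp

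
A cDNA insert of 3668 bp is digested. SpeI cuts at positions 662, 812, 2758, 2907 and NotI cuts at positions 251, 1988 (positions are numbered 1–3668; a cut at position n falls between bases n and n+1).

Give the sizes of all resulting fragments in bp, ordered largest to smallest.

Combined cut positions (sorted): 251, 662, 812, 1988, 2758, 2907.
Linear molecule, 6 cuts → 7 fragments:
  251 − 0 = 251 bp
  662 − 251 = 411 bp
  812 − 662 = 150 bp
  1988 − 812 = 1176 bp
  2758 − 1988 = 770 bp
  2907 − 2758 = 149 bp
  3668 − 2907 = 761 bp
Sorted largest to smallest: 1176, 770, 761, 411, 251, 150, 149 bp.

1176, 770, 761, 411, 251, 150, 149 bp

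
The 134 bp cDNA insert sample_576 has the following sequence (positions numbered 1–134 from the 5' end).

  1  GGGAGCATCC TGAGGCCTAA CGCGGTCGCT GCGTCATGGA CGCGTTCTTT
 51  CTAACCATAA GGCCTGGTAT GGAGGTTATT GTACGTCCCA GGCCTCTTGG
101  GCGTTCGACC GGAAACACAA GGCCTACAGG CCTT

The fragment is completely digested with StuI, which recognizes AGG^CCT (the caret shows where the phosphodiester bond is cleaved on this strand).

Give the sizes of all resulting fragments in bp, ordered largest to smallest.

StuI sites (AGGCCT) start at positions 13, 60, 90, 120, 128.
StuI cuts after base 3 of each site, so after positions 15, 62, 92, 122, 130.
Linear molecule, 5 cuts → 6 fragments:
  1–15 → 15 bp
  16–62 → 47 bp
  63–92 → 30 bp
  93–122 → 30 bp
  123–130 → 8 bp
  131–134 → 4 bp
Sorted largest to smallest: 47, 30, 30, 15, 8, 4 bp.

47, 30, 30, 15, 8, 4 bp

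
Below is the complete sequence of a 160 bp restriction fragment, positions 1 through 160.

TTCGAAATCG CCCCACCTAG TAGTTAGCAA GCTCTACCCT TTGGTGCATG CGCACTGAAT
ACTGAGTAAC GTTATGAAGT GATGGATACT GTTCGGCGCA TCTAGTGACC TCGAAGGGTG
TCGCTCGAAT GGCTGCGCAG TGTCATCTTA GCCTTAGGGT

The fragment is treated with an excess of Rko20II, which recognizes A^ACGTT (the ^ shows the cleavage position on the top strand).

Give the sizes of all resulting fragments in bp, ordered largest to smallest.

The Rko20II site (AACGTT) starts at position 68.
Rko20II cuts after the first base of each site, so after position 68.
Linear molecule, 1 cut → 2 fragments:
  1–68 → 68 bp
  69–160 → 92 bp
Sorted largest to smallest: 92, 68 bp.

92, 68 bp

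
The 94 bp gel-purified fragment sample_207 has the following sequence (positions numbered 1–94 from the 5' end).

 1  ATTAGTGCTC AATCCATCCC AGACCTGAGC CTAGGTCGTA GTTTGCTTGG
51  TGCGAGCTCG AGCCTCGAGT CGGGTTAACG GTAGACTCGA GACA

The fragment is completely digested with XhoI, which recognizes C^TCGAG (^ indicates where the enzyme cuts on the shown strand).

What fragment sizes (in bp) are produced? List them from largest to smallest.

57, 22, 8, 7 bp

XhoI sites (CTCGAG) start at positions 57, 64, 86.
XhoI cuts after the first base of each site, so after positions 57, 64, 86.
Linear molecule, 3 cuts → 4 fragments:
  1–57 → 57 bp
  58–64 → 7 bp
  65–86 → 22 bp
  87–94 → 8 bp
Sorted largest to smallest: 57, 22, 8, 7 bp.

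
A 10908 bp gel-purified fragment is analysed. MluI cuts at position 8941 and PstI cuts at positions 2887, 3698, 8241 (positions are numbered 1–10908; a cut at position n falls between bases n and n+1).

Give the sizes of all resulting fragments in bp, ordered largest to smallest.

4543, 2887, 1967, 811, 700 bp

Combined cut positions (sorted): 2887, 3698, 8241, 8941.
Linear molecule, 4 cuts → 5 fragments:
  2887 − 0 = 2887 bp
  3698 − 2887 = 811 bp
  8241 − 3698 = 4543 bp
  8941 − 8241 = 700 bp
  10908 − 8941 = 1967 bp
Sorted largest to smallest: 4543, 2887, 1967, 811, 700 bp.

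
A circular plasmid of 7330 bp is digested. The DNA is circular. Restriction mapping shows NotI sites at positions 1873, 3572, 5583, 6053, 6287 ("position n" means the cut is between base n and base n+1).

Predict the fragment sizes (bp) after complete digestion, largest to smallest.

Circular molecule, 5 cuts → 5 fragments:
  3572 − 1873 = 1699 bp
  5583 − 3572 = 2011 bp
  6053 − 5583 = 470 bp
  6287 − 6053 = 234 bp
  wrap: 7330 − 6287 + 1873 = 2916 bp
Sorted largest to smallest: 2916, 2011, 1699, 470, 234 bp.

2916, 2011, 1699, 470, 234 bp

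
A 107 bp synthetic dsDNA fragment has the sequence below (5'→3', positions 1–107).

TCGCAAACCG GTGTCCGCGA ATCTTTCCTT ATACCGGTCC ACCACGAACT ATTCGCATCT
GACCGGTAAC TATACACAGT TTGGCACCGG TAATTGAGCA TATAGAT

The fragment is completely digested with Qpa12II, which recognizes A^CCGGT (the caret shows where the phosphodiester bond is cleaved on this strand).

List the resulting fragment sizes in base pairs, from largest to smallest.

29, 26, 24, 21, 7 bp

Qpa12II sites (ACCGGT) start at positions 7, 33, 62, 86.
Qpa12II cuts after the first base of each site, so after positions 7, 33, 62, 86.
Linear molecule, 4 cuts → 5 fragments:
  1–7 → 7 bp
  8–33 → 26 bp
  34–62 → 29 bp
  63–86 → 24 bp
  87–107 → 21 bp
Sorted largest to smallest: 29, 26, 24, 21, 7 bp.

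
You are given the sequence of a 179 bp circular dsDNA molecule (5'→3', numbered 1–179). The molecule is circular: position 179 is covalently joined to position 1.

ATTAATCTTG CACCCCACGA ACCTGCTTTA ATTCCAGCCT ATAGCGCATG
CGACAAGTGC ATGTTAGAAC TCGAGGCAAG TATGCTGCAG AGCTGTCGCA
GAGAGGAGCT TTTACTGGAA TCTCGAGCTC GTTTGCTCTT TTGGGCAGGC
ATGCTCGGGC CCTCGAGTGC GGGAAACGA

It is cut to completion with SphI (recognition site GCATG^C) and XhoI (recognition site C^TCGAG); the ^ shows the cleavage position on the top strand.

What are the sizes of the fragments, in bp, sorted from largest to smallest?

67, 52, 31, 20, 9 bp

SphI sites (GCATGC) start at positions 46, 149.
SphI cuts after base 5 of each site (before the last base), so after positions 50, 153.
XhoI sites (CTCGAG) start at positions 70, 122, 162.
XhoI cuts after the first base of each site, so after positions 70, 122, 162.
Combined cut positions: 50, 70, 122, 153, 162.
Circular molecule, 5 cuts → 5 fragments:
  51–70 → 20 bp
  71–122 → 52 bp
  123–153 → 31 bp
  154–162 → 9 bp
  163–179 then 1–50 → 17 + 50 = 67 bp
Sorted largest to smallest: 67, 52, 31, 20, 9 bp.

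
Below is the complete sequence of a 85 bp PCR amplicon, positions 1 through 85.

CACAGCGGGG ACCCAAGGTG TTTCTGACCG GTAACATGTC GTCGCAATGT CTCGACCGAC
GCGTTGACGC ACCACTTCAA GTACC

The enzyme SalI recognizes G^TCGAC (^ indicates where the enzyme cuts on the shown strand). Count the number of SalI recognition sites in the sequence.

0

No occurrence of GTCGAC is present in the sequence.
SalI does not cut: 0 sites.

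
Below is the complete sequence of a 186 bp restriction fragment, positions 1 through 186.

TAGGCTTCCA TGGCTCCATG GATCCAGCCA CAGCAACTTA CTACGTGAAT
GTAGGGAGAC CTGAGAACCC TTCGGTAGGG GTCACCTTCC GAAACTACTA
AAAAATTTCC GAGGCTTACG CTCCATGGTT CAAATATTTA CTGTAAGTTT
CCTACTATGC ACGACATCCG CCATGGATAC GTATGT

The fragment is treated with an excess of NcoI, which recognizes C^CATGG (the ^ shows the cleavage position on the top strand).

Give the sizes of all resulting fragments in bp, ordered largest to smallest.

107, 48, 15, 8, 8 bp

NcoI sites (CCATGG) start at positions 8, 16, 123, 171.
NcoI cuts after the first base of each site, so after positions 8, 16, 123, 171.
Linear molecule, 4 cuts → 5 fragments:
  1–8 → 8 bp
  9–16 → 8 bp
  17–123 → 107 bp
  124–171 → 48 bp
  172–186 → 15 bp
Sorted largest to smallest: 107, 48, 15, 8, 8 bp.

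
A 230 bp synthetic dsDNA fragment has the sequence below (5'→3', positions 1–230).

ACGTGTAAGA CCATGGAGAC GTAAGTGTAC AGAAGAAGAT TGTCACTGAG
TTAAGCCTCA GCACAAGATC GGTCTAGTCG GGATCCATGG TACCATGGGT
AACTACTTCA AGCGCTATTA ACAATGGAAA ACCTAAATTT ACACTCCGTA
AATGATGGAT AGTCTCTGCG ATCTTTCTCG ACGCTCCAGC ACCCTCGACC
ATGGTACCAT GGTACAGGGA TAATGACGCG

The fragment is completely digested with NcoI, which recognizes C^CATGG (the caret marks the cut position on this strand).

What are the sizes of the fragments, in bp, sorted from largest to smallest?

106, 74, 23, 11, 8, 8 bp

NcoI sites (CCATGG) start at positions 11, 85, 93, 199, 207.
NcoI cuts after the first base of each site, so after positions 11, 85, 93, 199, 207.
Linear molecule, 5 cuts → 6 fragments:
  1–11 → 11 bp
  12–85 → 74 bp
  86–93 → 8 bp
  94–199 → 106 bp
  200–207 → 8 bp
  208–230 → 23 bp
Sorted largest to smallest: 106, 74, 23, 11, 8, 8 bp.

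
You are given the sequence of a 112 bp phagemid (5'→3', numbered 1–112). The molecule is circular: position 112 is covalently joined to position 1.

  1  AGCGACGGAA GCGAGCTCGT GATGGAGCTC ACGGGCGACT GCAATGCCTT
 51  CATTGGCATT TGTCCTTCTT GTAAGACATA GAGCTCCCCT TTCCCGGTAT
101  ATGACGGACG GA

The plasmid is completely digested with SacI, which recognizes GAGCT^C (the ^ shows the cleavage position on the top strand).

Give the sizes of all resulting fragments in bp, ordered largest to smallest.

SacI sites (GAGCTC) start at positions 13, 25, 81.
SacI cuts after base 5 of each site (before the last base), so after positions 17, 29, 85.
Circular molecule, 3 cuts → 3 fragments:
  18–29 → 12 bp
  30–85 → 56 bp
  86–112 then 1–17 → 27 + 17 = 44 bp
Sorted largest to smallest: 56, 44, 12 bp.

56, 44, 12 bp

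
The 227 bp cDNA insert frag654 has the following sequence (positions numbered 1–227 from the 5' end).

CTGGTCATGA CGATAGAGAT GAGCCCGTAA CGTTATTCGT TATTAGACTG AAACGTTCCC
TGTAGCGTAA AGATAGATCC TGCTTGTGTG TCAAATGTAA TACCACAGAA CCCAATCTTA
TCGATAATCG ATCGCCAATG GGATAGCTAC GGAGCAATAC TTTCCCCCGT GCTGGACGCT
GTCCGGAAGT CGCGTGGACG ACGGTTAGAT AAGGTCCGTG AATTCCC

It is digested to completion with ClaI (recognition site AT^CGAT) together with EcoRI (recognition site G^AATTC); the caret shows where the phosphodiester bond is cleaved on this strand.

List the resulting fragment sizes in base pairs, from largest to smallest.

121, 92, 7, 7 bp

ClaI sites (ATCGAT) start at positions 120, 127.
ClaI cuts after base 2 of each site, so after positions 121, 128.
The EcoRI site (GAATTC) starts at position 220.
EcoRI cuts after the first base of each site, so after position 220.
Combined cut positions: 121, 128, 220.
Linear molecule, 3 cuts → 4 fragments:
  1–121 → 121 bp
  122–128 → 7 bp
  129–220 → 92 bp
  221–227 → 7 bp
Sorted largest to smallest: 121, 92, 7, 7 bp.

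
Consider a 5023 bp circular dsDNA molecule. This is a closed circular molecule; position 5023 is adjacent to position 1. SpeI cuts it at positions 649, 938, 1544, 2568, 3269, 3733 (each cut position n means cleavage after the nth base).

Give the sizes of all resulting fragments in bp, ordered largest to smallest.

1939, 1024, 701, 606, 464, 289 bp

Circular molecule, 6 cuts → 6 fragments:
  938 − 649 = 289 bp
  1544 − 938 = 606 bp
  2568 − 1544 = 1024 bp
  3269 − 2568 = 701 bp
  3733 − 3269 = 464 bp
  wrap: 5023 − 3733 + 649 = 1939 bp
Sorted largest to smallest: 1939, 1024, 701, 606, 464, 289 bp.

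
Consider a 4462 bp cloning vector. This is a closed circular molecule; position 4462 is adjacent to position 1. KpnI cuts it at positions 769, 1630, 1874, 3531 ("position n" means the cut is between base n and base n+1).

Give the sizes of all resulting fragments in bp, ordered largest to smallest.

Circular molecule, 4 cuts → 4 fragments:
  1630 − 769 = 861 bp
  1874 − 1630 = 244 bp
  3531 − 1874 = 1657 bp
  wrap: 4462 − 3531 + 769 = 1700 bp
Sorted largest to smallest: 1700, 1657, 861, 244 bp.

1700, 1657, 861, 244 bp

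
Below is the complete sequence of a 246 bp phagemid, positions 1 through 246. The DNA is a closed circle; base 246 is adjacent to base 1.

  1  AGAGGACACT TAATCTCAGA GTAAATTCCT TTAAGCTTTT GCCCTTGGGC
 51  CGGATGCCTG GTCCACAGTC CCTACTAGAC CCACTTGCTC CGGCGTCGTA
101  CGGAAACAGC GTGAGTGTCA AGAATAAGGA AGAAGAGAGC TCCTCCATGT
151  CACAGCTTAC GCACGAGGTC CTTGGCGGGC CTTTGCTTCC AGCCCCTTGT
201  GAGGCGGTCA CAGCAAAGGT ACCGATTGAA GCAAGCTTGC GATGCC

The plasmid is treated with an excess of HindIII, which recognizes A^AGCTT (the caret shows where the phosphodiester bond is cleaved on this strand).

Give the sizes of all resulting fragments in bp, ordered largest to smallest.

200, 46 bp

HindIII sites (AAGCTT) start at positions 33, 233.
HindIII cuts after the first base of each site, so after positions 33, 233.
Circular molecule, 2 cuts → 2 fragments:
  34–233 → 200 bp
  234–246 then 1–33 → 13 + 33 = 46 bp
Sorted largest to smallest: 200, 46 bp.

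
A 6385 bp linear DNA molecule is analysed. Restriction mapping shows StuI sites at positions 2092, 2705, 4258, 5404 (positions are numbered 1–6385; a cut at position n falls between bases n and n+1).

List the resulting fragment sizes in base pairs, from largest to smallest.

2092, 1553, 1146, 981, 613 bp

Linear molecule, 4 cuts → 5 fragments:
  2092 − 0 = 2092 bp
  2705 − 2092 = 613 bp
  4258 − 2705 = 1553 bp
  5404 − 4258 = 1146 bp
  6385 − 5404 = 981 bp
Sorted largest to smallest: 2092, 1553, 1146, 981, 613 bp.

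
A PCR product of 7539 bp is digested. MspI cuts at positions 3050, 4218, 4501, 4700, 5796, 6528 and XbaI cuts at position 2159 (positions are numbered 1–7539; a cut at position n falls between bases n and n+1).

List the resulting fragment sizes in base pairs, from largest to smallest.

2159, 1168, 1096, 1011, 891, 732, 283, 199 bp

Combined cut positions (sorted): 2159, 3050, 4218, 4501, 4700, 5796, 6528.
Linear molecule, 7 cuts → 8 fragments:
  2159 − 0 = 2159 bp
  3050 − 2159 = 891 bp
  4218 − 3050 = 1168 bp
  4501 − 4218 = 283 bp
  4700 − 4501 = 199 bp
  5796 − 4700 = 1096 bp
  6528 − 5796 = 732 bp
  7539 − 6528 = 1011 bp
Sorted largest to smallest: 2159, 1168, 1096, 1011, 891, 732, 283, 199 bp.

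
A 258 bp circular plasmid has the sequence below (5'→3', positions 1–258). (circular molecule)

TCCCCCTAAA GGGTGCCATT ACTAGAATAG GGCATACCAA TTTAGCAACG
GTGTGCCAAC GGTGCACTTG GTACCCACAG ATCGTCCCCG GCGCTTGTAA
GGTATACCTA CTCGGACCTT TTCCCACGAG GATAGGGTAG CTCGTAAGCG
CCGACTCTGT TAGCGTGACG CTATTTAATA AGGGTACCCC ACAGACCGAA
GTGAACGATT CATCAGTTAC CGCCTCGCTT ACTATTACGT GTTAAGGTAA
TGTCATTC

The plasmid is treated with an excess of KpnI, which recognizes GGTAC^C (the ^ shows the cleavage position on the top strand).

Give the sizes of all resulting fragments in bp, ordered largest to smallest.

KpnI sites (GGTACC) start at positions 70, 183.
KpnI cuts after base 5 of each site (before the last base), so after positions 74, 187.
Circular molecule, 2 cuts → 2 fragments:
  75–187 → 113 bp
  188–258 then 1–74 → 71 + 74 = 145 bp
Sorted largest to smallest: 145, 113 bp.

145, 113 bp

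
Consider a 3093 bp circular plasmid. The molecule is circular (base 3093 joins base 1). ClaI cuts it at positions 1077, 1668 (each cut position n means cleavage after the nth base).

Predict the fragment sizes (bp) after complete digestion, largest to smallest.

2502, 591 bp

Circular molecule, 2 cuts → 2 fragments:
  1668 − 1077 = 591 bp
  wrap: 3093 − 1668 + 1077 = 2502 bp
Sorted largest to smallest: 2502, 591 bp.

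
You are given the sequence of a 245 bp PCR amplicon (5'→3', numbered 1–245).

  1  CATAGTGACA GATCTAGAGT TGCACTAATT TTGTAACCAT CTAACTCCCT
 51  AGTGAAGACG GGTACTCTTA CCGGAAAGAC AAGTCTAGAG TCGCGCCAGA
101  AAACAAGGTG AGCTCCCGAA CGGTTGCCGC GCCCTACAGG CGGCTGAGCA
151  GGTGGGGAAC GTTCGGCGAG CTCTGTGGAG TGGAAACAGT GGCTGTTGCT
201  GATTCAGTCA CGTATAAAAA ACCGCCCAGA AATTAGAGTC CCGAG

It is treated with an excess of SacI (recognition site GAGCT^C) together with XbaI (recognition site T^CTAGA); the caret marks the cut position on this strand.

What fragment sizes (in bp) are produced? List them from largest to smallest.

73, 71, 58, 30, 13 bp

SacI sites (GAGCTC) start at positions 110, 168.
SacI cuts after base 5 of each site (before the last base), so after positions 114, 172.
XbaI sites (TCTAGA) start at positions 13, 84.
XbaI cuts after the first base of each site, so after positions 13, 84.
Combined cut positions: 13, 84, 114, 172.
Linear molecule, 4 cuts → 5 fragments:
  1–13 → 13 bp
  14–84 → 71 bp
  85–114 → 30 bp
  115–172 → 58 bp
  173–245 → 73 bp
Sorted largest to smallest: 73, 71, 58, 30, 13 bp.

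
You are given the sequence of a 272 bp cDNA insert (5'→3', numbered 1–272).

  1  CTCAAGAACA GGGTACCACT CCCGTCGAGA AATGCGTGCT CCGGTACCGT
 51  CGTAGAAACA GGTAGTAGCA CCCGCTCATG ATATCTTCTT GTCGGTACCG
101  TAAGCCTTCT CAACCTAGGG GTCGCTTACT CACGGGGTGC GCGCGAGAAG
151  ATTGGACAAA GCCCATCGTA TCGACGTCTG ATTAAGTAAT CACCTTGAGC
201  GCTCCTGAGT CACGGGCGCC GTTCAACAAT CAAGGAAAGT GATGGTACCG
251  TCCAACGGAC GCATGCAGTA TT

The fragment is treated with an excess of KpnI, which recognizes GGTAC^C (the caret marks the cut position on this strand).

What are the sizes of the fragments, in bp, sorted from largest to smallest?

150, 51, 31, 24, 16 bp

KpnI sites (GGTACC) start at positions 12, 43, 94, 244.
KpnI cuts after base 5 of each site (before the last base), so after positions 16, 47, 98, 248.
Linear molecule, 4 cuts → 5 fragments:
  1–16 → 16 bp
  17–47 → 31 bp
  48–98 → 51 bp
  99–248 → 150 bp
  249–272 → 24 bp
Sorted largest to smallest: 150, 51, 31, 24, 16 bp.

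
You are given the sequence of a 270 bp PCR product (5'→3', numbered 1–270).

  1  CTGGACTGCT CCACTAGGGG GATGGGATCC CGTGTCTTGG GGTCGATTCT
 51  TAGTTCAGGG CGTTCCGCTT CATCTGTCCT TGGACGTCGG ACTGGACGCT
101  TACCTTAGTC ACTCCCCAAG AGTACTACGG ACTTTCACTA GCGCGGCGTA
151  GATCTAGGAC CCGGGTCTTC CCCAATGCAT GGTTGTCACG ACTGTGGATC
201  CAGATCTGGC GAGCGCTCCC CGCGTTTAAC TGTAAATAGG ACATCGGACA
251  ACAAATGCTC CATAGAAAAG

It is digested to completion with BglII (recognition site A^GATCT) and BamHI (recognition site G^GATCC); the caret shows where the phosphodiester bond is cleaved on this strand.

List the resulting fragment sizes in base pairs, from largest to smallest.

BglII sites (AGATCT) start at positions 150, 202.
BglII cuts after the first base of each site, so after positions 150, 202.
BamHI sites (GGATCC) start at positions 25, 196.
BamHI cuts after the first base of each site, so after positions 25, 196.
Combined cut positions: 25, 150, 196, 202.
Linear molecule, 4 cuts → 5 fragments:
  1–25 → 25 bp
  26–150 → 125 bp
  151–196 → 46 bp
  197–202 → 6 bp
  203–270 → 68 bp
Sorted largest to smallest: 125, 68, 46, 25, 6 bp.

125, 68, 46, 25, 6 bp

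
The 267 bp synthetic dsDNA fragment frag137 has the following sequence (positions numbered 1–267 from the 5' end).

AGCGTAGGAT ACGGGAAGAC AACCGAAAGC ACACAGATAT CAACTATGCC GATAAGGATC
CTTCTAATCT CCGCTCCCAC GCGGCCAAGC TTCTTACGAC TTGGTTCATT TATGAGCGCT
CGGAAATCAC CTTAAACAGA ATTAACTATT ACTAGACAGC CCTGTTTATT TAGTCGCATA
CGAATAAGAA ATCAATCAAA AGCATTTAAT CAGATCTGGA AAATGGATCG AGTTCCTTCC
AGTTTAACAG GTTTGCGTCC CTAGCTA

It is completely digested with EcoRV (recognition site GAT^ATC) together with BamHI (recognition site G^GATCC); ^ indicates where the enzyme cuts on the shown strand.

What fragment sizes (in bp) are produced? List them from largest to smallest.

The EcoRV site (GATATC) starts at position 36.
EcoRV cuts after base 3 of each site, so after position 38.
The BamHI site (GGATCC) starts at position 56.
BamHI cuts after the first base of each site, so after position 56.
Combined cut positions: 38, 56.
Linear molecule, 2 cuts → 3 fragments:
  1–38 → 38 bp
  39–56 → 18 bp
  57–267 → 211 bp
Sorted largest to smallest: 211, 38, 18 bp.

211, 38, 18 bp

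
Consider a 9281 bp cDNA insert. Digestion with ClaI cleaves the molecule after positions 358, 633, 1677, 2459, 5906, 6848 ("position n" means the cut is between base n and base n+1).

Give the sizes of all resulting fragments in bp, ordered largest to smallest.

3447, 2433, 1044, 942, 782, 358, 275 bp

Linear molecule, 6 cuts → 7 fragments:
  358 − 0 = 358 bp
  633 − 358 = 275 bp
  1677 − 633 = 1044 bp
  2459 − 1677 = 782 bp
  5906 − 2459 = 3447 bp
  6848 − 5906 = 942 bp
  9281 − 6848 = 2433 bp
Sorted largest to smallest: 3447, 2433, 1044, 942, 782, 358, 275 bp.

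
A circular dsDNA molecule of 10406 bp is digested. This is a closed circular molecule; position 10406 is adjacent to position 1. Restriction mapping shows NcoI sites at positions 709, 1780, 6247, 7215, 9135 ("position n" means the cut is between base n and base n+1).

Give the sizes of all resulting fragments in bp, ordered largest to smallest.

Circular molecule, 5 cuts → 5 fragments:
  1780 − 709 = 1071 bp
  6247 − 1780 = 4467 bp
  7215 − 6247 = 968 bp
  9135 − 7215 = 1920 bp
  wrap: 10406 − 9135 + 709 = 1980 bp
Sorted largest to smallest: 4467, 1980, 1920, 1071, 968 bp.

4467, 1980, 1920, 1071, 968 bp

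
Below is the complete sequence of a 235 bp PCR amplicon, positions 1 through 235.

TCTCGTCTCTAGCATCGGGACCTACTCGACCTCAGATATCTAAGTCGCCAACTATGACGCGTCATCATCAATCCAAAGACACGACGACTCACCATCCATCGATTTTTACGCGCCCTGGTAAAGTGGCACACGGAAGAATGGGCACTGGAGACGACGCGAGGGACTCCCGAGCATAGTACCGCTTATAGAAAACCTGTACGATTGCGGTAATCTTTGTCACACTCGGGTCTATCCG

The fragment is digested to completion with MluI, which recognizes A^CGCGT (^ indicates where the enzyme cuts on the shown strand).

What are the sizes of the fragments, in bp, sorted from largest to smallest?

178, 57 bp

The MluI site (ACGCGT) starts at position 57.
MluI cuts after the first base of each site, so after position 57.
Linear molecule, 1 cut → 2 fragments:
  1–57 → 57 bp
  58–235 → 178 bp
Sorted largest to smallest: 178, 57 bp.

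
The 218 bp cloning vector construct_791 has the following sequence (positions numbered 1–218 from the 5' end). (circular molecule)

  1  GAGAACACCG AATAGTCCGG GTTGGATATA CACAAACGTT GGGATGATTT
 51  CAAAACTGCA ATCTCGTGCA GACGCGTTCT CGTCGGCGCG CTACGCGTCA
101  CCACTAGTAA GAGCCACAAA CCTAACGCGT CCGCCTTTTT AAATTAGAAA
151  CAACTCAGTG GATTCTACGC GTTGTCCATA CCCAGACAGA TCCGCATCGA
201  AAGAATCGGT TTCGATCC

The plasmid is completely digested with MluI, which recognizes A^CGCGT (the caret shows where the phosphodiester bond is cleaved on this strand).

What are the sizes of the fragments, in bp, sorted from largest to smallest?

MluI sites (ACGCGT) start at positions 72, 93, 125, 167.
MluI cuts after the first base of each site, so after positions 72, 93, 125, 167.
Circular molecule, 4 cuts → 4 fragments:
  73–93 → 21 bp
  94–125 → 32 bp
  126–167 → 42 bp
  168–218 then 1–72 → 51 + 72 = 123 bp
Sorted largest to smallest: 123, 42, 32, 21 bp.

123, 42, 32, 21 bp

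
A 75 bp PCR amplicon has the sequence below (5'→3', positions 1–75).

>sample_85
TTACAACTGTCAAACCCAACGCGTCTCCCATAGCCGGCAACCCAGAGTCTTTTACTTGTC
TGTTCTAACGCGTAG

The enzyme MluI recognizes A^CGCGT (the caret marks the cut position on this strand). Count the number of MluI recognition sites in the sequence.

2

ACGCGT occurs starting at positions 19, 68.
MluI cuts at 2 sites.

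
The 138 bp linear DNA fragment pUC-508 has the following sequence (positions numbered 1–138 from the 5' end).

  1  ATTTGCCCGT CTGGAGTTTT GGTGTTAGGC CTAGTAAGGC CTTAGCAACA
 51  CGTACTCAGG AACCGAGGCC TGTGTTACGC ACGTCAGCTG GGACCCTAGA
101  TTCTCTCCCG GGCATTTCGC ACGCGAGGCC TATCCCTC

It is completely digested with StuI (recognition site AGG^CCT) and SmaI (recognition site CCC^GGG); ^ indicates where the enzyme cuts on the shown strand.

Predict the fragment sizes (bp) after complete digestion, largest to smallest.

StuI sites (AGGCCT) start at positions 27, 37, 66, 126.
StuI cuts after base 3 of each site, so after positions 29, 39, 68, 128.
The SmaI site (CCCGGG) starts at position 107.
SmaI cuts after base 3 of each site, so after position 109.
Combined cut positions: 29, 39, 68, 109, 128.
Linear molecule, 5 cuts → 6 fragments:
  1–29 → 29 bp
  30–39 → 10 bp
  40–68 → 29 bp
  69–109 → 41 bp
  110–128 → 19 bp
  129–138 → 10 bp
Sorted largest to smallest: 41, 29, 29, 19, 10, 10 bp.

41, 29, 29, 19, 10, 10 bp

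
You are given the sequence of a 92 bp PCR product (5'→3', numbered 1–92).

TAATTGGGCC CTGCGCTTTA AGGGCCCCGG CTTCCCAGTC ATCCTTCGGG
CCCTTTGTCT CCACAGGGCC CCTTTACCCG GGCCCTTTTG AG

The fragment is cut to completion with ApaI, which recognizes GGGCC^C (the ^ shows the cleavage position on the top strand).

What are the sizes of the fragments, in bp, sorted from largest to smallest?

26, 18, 16, 14, 10, 8 bp

ApaI sites (GGGCCC) start at positions 6, 22, 48, 66, 80.
ApaI cuts after base 5 of each site (before the last base), so after positions 10, 26, 52, 70, 84.
Linear molecule, 5 cuts → 6 fragments:
  1–10 → 10 bp
  11–26 → 16 bp
  27–52 → 26 bp
  53–70 → 18 bp
  71–84 → 14 bp
  85–92 → 8 bp
Sorted largest to smallest: 26, 18, 16, 14, 10, 8 bp.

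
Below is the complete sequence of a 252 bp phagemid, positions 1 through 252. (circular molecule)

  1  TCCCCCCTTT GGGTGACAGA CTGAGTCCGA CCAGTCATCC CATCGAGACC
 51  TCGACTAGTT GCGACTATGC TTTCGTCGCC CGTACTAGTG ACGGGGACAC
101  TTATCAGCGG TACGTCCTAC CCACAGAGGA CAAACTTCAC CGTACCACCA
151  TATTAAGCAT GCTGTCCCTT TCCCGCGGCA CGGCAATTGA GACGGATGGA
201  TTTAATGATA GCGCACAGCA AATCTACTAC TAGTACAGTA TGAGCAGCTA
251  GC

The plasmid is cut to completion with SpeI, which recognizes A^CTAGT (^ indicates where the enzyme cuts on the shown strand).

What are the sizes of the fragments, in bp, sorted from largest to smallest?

145, 77, 30 bp

SpeI sites (ACTAGT) start at positions 54, 84, 229.
SpeI cuts after the first base of each site, so after positions 54, 84, 229.
Circular molecule, 3 cuts → 3 fragments:
  55–84 → 30 bp
  85–229 → 145 bp
  230–252 then 1–54 → 23 + 54 = 77 bp
Sorted largest to smallest: 145, 77, 30 bp.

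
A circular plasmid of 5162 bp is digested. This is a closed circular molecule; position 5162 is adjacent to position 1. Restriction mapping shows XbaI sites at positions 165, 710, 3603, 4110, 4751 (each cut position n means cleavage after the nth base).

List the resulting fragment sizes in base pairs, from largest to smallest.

Circular molecule, 5 cuts → 5 fragments:
  710 − 165 = 545 bp
  3603 − 710 = 2893 bp
  4110 − 3603 = 507 bp
  4751 − 4110 = 641 bp
  wrap: 5162 − 4751 + 165 = 576 bp
Sorted largest to smallest: 2893, 641, 576, 545, 507 bp.

2893, 641, 576, 545, 507 bp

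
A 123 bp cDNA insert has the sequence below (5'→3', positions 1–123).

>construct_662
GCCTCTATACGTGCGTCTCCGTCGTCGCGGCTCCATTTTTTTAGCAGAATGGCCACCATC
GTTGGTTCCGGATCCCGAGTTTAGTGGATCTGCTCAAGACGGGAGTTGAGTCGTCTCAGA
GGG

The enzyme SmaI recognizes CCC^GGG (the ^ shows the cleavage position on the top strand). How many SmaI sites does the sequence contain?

No occurrence of CCCGGG is present in the sequence.
SmaI does not cut: 0 sites.

0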